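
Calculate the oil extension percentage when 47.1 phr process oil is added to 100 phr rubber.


Oil % = oil / (100 + oil) * 100
= 47.1 / (100 + 47.1) * 100
= 47.1 / 147.1 * 100
= 32.02%

32.02%


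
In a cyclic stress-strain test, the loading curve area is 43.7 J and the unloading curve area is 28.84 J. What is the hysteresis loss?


Hysteresis loss = loading - unloading
= 43.7 - 28.84
= 14.86 J

14.86 J


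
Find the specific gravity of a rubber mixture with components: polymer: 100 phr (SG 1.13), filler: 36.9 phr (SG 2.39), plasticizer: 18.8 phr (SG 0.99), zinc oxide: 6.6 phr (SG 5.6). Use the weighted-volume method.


Sum of weights = 162.3
Volume contributions:
  polymer: 100/1.13 = 88.4956
  filler: 36.9/2.39 = 15.4393
  plasticizer: 18.8/0.99 = 18.9899
  zinc oxide: 6.6/5.6 = 1.1786
Sum of volumes = 124.1034
SG = 162.3 / 124.1034 = 1.308

SG = 1.308


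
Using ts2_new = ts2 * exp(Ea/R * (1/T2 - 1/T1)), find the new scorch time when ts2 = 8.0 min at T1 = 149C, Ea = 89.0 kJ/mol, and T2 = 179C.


Convert temperatures: T1 = 149 + 273.15 = 422.15 K, T2 = 179 + 273.15 = 452.15 K
ts2_new = 8.0 * exp(89000 / 8.314 * (1/452.15 - 1/422.15))
1/T2 - 1/T1 = -1.5717e-04
ts2_new = 1.49 min

1.49 min


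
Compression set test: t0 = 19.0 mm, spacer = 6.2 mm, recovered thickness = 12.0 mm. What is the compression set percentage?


CS = (t0 - recovered) / (t0 - ts) * 100
= (19.0 - 12.0) / (19.0 - 6.2) * 100
= 7.0 / 12.8 * 100
= 54.7%

54.7%


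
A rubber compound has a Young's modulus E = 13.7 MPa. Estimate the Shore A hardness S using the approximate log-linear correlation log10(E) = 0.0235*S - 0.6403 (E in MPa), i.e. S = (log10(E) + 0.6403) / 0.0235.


log10(E) = 0.0235*S - 0.6403  =>  S = (log10(E) + 0.6403) / 0.0235
log10(13.7) = 1.136721
S = (1.136721 + 0.6403) / 0.0235 = 1.777021 / 0.0235
S = 75.6

Shore A = 75.6


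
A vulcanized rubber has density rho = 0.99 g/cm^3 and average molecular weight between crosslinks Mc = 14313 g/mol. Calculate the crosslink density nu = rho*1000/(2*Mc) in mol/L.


nu = rho * 1000 / (2 * Mc)
nu = 0.99 * 1000 / (2 * 14313)
nu = 990.0 / 28626
nu = 0.0346 mol/L

0.0346 mol/L


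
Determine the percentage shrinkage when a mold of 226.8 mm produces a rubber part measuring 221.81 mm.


Shrinkage = (mold - part) / mold * 100
= (226.8 - 221.81) / 226.8 * 100
= 4.99 / 226.8 * 100
= 2.2%

2.2%


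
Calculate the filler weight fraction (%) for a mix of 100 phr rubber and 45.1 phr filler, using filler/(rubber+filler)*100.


Filler % = filler / (rubber + filler) * 100
= 45.1 / (100 + 45.1) * 100
= 45.1 / 145.1 * 100
= 31.08%

31.08%


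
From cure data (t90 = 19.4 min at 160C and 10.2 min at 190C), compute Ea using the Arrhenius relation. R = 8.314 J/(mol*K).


T1 = 433.15 K, T2 = 463.15 K
1/T1 - 1/T2 = 1.4954e-04
ln(t1/t2) = ln(19.4/10.2) = 0.6429
Ea = 8.314 * 0.6429 / 1.4954e-04 = 35742.2822 J/mol
Ea = 35.74 kJ/mol

35.74 kJ/mol


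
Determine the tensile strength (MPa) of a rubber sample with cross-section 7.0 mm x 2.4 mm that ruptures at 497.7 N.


Area = width * thickness = 7.0 * 2.4 = 16.8 mm^2
TS = force / area = 497.7 / 16.8 = 29.62 MPa

29.62 MPa


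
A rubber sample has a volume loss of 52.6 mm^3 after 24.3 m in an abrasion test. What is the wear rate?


Rate = volume_loss / distance
= 52.6 / 24.3
= 2.165 mm^3/m

2.165 mm^3/m


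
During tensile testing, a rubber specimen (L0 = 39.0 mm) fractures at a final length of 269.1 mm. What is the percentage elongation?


Elongation = (Lf - L0) / L0 * 100
= (269.1 - 39.0) / 39.0 * 100
= 230.1 / 39.0 * 100
= 590.0%

590.0%


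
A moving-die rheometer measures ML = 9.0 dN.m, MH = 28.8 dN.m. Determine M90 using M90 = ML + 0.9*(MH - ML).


M90 = ML + 0.9 * (MH - ML)
M90 = 9.0 + 0.9 * (28.8 - 9.0)
M90 = 9.0 + 0.9 * 19.8
M90 = 26.82 dN.m

26.82 dN.m


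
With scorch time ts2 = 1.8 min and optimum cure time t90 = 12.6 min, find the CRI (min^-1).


CRI = 100 / (t90 - ts2)
= 100 / (12.6 - 1.8)
= 100 / 10.8
= 9.26 min^-1

9.26 min^-1


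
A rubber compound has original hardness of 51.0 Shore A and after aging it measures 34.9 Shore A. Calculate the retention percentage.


Retention = aged / original * 100
= 34.9 / 51.0 * 100
= 68.4%

68.4%


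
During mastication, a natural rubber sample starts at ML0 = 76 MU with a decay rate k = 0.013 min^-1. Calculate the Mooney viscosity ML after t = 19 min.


ML = ML0 * exp(-k * t)
ML = 76 * exp(-0.013 * 19)
ML = 76 * 0.7811
ML = 59.37 MU

59.37 MU


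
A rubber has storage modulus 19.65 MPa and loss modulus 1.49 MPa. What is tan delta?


tan delta = E'' / E'
= 1.49 / 19.65
= 0.0758

tan delta = 0.0758


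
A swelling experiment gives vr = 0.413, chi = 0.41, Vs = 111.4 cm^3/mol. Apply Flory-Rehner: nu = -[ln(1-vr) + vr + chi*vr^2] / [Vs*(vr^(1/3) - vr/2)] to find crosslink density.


ln(1 - vr) = ln(1 - 0.413) = -0.5327
Numerator = -((-0.5327) + 0.413 + 0.41 * 0.413^2) = 0.0498
Denominator = 111.4 * (0.413^(1/3) - 0.413/2) = 59.9559
nu = 0.0498 / 59.9559 = 8.3056e-04 mol/cm^3

8.3056e-04 mol/cm^3


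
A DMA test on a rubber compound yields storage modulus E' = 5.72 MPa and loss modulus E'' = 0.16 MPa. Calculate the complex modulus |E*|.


|E*| = sqrt(E'^2 + E''^2)
= sqrt(5.72^2 + 0.16^2)
= sqrt(32.7184 + 0.0256)
= 5.722 MPa

5.722 MPa


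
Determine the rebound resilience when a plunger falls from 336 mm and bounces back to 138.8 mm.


Resilience = h_rebound / h_drop * 100
= 138.8 / 336 * 100
= 41.3%

41.3%


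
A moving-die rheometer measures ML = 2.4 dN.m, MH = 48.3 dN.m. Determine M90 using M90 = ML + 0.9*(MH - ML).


M90 = ML + 0.9 * (MH - ML)
M90 = 2.4 + 0.9 * (48.3 - 2.4)
M90 = 2.4 + 0.9 * 45.9
M90 = 43.71 dN.m

43.71 dN.m


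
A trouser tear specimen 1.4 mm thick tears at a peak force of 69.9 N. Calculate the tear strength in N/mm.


Tear strength = force / thickness
= 69.9 / 1.4
= 49.93 N/mm

49.93 N/mm


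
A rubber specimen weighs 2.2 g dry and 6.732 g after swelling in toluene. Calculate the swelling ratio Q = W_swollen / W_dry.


Q = W_swollen / W_dry
Q = 6.732 / 2.2
Q = 3.06

Q = 3.06


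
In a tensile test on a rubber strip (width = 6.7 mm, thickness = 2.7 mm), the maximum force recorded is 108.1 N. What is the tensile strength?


Area = width * thickness = 6.7 * 2.7 = 18.09 mm^2
TS = force / area = 108.1 / 18.09 = 5.98 MPa

5.98 MPa


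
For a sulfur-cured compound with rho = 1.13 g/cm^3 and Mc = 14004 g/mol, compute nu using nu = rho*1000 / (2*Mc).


nu = rho * 1000 / (2 * Mc)
nu = 1.13 * 1000 / (2 * 14004)
nu = 1130.0 / 28008
nu = 0.0403 mol/L

0.0403 mol/L


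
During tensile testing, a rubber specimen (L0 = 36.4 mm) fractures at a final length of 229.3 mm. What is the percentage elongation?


Elongation = (Lf - L0) / L0 * 100
= (229.3 - 36.4) / 36.4 * 100
= 192.9 / 36.4 * 100
= 529.9%

529.9%


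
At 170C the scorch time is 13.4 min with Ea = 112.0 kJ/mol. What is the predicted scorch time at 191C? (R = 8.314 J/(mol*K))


Convert temperatures: T1 = 170 + 273.15 = 443.15 K, T2 = 191 + 273.15 = 464.15 K
ts2_new = 13.4 * exp(112000 / 8.314 * (1/464.15 - 1/443.15))
1/T2 - 1/T1 = -1.0210e-04
ts2_new = 3.39 min

3.39 min


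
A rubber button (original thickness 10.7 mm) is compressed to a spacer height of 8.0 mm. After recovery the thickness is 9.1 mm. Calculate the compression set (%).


CS = (t0 - recovered) / (t0 - ts) * 100
= (10.7 - 9.1) / (10.7 - 8.0) * 100
= 1.6 / 2.7 * 100
= 59.3%

59.3%


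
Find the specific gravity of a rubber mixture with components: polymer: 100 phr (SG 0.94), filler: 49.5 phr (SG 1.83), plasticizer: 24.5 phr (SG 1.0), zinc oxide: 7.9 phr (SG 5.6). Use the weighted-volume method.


Sum of weights = 181.9
Volume contributions:
  polymer: 100/0.94 = 106.3830
  filler: 49.5/1.83 = 27.0492
  plasticizer: 24.5/1.0 = 24.5000
  zinc oxide: 7.9/5.6 = 1.4107
Sum of volumes = 159.3429
SG = 181.9 / 159.3429 = 1.142

SG = 1.142


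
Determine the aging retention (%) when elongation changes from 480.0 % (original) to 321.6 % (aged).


Retention = aged / original * 100
= 321.6 / 480.0 * 100
= 67.0%

67.0%


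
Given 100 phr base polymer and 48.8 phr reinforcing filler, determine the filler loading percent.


Filler % = filler / (rubber + filler) * 100
= 48.8 / (100 + 48.8) * 100
= 48.8 / 148.8 * 100
= 32.8%

32.8%


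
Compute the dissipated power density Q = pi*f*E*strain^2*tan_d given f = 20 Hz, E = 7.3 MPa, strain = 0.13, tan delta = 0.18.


Q = pi * f * E * strain^2 * tan_d
= pi * 20 * 7.3 * 0.13^2 * 0.18
= pi * 20 * 7.3 * 0.0169 * 0.18
= 1.3953

Q = 1.3953


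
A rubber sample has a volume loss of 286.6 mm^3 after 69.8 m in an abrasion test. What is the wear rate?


Rate = volume_loss / distance
= 286.6 / 69.8
= 4.106 mm^3/m

4.106 mm^3/m


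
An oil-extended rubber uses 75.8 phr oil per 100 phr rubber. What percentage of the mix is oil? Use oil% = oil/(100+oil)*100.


Oil % = oil / (100 + oil) * 100
= 75.8 / (100 + 75.8) * 100
= 75.8 / 175.8 * 100
= 43.12%

43.12%


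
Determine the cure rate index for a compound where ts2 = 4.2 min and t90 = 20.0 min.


CRI = 100 / (t90 - ts2)
= 100 / (20.0 - 4.2)
= 100 / 15.8
= 6.33 min^-1

6.33 min^-1


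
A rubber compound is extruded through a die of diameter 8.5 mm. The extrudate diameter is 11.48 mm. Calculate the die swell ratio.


Die swell ratio = D_extrudate / D_die
= 11.48 / 8.5
= 1.351

Die swell = 1.351


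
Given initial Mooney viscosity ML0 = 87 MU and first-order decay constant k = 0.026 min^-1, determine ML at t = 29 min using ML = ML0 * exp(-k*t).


ML = ML0 * exp(-k * t)
ML = 87 * exp(-0.026 * 29)
ML = 87 * 0.4705
ML = 40.93 MU

40.93 MU


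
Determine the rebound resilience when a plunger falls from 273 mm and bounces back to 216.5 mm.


Resilience = h_rebound / h_drop * 100
= 216.5 / 273 * 100
= 79.3%

79.3%


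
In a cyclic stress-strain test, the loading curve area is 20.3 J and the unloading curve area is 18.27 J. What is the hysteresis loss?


Hysteresis loss = loading - unloading
= 20.3 - 18.27
= 2.03 J

2.03 J


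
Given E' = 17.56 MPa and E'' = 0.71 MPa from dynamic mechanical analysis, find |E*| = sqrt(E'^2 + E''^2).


|E*| = sqrt(E'^2 + E''^2)
= sqrt(17.56^2 + 0.71^2)
= sqrt(308.3536 + 0.5041)
= 17.574 MPa

17.574 MPa


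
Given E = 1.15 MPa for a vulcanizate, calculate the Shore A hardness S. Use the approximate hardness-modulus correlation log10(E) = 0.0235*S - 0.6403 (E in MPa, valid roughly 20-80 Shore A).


log10(E) = 0.0235*S - 0.6403  =>  S = (log10(E) + 0.6403) / 0.0235
log10(1.15) = 0.060698
S = (0.060698 + 0.6403) / 0.0235 = 0.700998 / 0.0235
S = 29.8

Shore A = 29.8


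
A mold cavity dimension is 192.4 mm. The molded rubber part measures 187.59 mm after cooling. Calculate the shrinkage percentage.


Shrinkage = (mold - part) / mold * 100
= (192.4 - 187.59) / 192.4 * 100
= 4.81 / 192.4 * 100
= 2.5%

2.5%


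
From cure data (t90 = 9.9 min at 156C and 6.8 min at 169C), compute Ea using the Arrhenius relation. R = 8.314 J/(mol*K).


T1 = 429.15 K, T2 = 442.15 K
1/T1 - 1/T2 = 6.8512e-05
ln(t1/t2) = ln(9.9/6.8) = 0.3756
Ea = 8.314 * 0.3756 / 6.8512e-05 = 45581.1250 J/mol
Ea = 45.58 kJ/mol

45.58 kJ/mol


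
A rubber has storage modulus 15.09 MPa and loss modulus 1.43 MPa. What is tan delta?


tan delta = E'' / E'
= 1.43 / 15.09
= 0.0948

tan delta = 0.0948


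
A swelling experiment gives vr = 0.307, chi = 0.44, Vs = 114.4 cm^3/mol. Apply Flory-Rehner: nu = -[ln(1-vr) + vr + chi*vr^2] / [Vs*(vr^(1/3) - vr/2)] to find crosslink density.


ln(1 - vr) = ln(1 - 0.307) = -0.3667
Numerator = -((-0.3667) + 0.307 + 0.44 * 0.307^2) = 0.0183
Denominator = 114.4 * (0.307^(1/3) - 0.307/2) = 59.6138
nu = 0.0183 / 59.6138 = 3.0623e-04 mol/cm^3

3.0623e-04 mol/cm^3


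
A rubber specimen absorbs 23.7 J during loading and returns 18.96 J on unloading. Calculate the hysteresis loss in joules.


Hysteresis loss = loading - unloading
= 23.7 - 18.96
= 4.74 J

4.74 J


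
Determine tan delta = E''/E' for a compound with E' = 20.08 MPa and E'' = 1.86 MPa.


tan delta = E'' / E'
= 1.86 / 20.08
= 0.0926

tan delta = 0.0926


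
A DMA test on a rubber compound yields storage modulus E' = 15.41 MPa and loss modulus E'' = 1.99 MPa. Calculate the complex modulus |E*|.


|E*| = sqrt(E'^2 + E''^2)
= sqrt(15.41^2 + 1.99^2)
= sqrt(237.4681 + 3.9601)
= 15.538 MPa

15.538 MPa


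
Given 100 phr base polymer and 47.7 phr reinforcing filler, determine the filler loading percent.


Filler % = filler / (rubber + filler) * 100
= 47.7 / (100 + 47.7) * 100
= 47.7 / 147.7 * 100
= 32.3%

32.3%


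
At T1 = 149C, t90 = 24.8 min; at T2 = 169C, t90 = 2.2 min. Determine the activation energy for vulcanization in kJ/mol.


T1 = 422.15 K, T2 = 442.15 K
1/T1 - 1/T2 = 1.0715e-04
ln(t1/t2) = ln(24.8/2.2) = 2.4224
Ea = 8.314 * 2.4224 / 1.0715e-04 = 187957.5813 J/mol
Ea = 187.96 kJ/mol

187.96 kJ/mol


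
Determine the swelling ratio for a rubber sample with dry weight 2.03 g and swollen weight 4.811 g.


Q = W_swollen / W_dry
Q = 4.811 / 2.03
Q = 2.37

Q = 2.37


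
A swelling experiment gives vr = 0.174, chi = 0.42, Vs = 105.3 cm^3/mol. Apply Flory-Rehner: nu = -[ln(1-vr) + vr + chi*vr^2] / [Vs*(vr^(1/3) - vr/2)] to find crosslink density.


ln(1 - vr) = ln(1 - 0.174) = -0.1912
Numerator = -((-0.1912) + 0.174 + 0.42 * 0.174^2) = 0.0044
Denominator = 105.3 * (0.174^(1/3) - 0.174/2) = 49.6255
nu = 0.0044 / 49.6255 = 8.9563e-05 mol/cm^3

8.9563e-05 mol/cm^3


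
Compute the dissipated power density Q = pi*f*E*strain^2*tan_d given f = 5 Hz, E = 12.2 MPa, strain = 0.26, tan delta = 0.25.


Q = pi * f * E * strain^2 * tan_d
= pi * 5 * 12.2 * 0.26^2 * 0.25
= pi * 5 * 12.2 * 0.0676 * 0.25
= 3.2387

Q = 3.2387


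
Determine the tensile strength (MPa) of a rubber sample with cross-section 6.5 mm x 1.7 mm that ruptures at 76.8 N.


Area = width * thickness = 6.5 * 1.7 = 11.05 mm^2
TS = force / area = 76.8 / 11.05 = 6.95 MPa

6.95 MPa


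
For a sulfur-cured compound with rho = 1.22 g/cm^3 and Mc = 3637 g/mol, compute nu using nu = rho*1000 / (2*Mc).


nu = rho * 1000 / (2 * Mc)
nu = 1.22 * 1000 / (2 * 3637)
nu = 1220.0 / 7274
nu = 0.1677 mol/L

0.1677 mol/L


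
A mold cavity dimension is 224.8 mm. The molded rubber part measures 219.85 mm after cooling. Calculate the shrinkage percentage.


Shrinkage = (mold - part) / mold * 100
= (224.8 - 219.85) / 224.8 * 100
= 4.95 / 224.8 * 100
= 2.2%

2.2%


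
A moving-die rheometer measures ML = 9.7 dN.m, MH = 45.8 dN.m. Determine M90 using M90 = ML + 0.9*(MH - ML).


M90 = ML + 0.9 * (MH - ML)
M90 = 9.7 + 0.9 * (45.8 - 9.7)
M90 = 9.7 + 0.9 * 36.1
M90 = 42.19 dN.m

42.19 dN.m


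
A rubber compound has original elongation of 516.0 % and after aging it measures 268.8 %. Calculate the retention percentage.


Retention = aged / original * 100
= 268.8 / 516.0 * 100
= 52.1%

52.1%


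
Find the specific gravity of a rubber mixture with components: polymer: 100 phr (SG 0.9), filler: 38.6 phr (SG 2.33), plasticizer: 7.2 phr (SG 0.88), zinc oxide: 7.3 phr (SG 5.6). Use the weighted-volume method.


Sum of weights = 153.1
Volume contributions:
  polymer: 100/0.9 = 111.1111
  filler: 38.6/2.33 = 16.5665
  plasticizer: 7.2/0.88 = 8.1818
  zinc oxide: 7.3/5.6 = 1.3036
Sum of volumes = 137.1630
SG = 153.1 / 137.1630 = 1.116

SG = 1.116


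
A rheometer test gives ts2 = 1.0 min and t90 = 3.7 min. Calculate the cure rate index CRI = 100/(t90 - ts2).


CRI = 100 / (t90 - ts2)
= 100 / (3.7 - 1.0)
= 100 / 2.7
= 37.04 min^-1

37.04 min^-1


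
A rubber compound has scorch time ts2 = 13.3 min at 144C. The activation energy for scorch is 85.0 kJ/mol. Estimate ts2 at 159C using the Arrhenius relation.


Convert temperatures: T1 = 144 + 273.15 = 417.15 K, T2 = 159 + 273.15 = 432.15 K
ts2_new = 13.3 * exp(85000 / 8.314 * (1/432.15 - 1/417.15))
1/T2 - 1/T1 = -8.3208e-05
ts2_new = 5.68 min

5.68 min


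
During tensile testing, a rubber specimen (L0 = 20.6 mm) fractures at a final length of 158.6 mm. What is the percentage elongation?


Elongation = (Lf - L0) / L0 * 100
= (158.6 - 20.6) / 20.6 * 100
= 138.0 / 20.6 * 100
= 669.9%

669.9%


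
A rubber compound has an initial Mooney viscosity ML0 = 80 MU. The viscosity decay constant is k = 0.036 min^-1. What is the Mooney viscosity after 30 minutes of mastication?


ML = ML0 * exp(-k * t)
ML = 80 * exp(-0.036 * 30)
ML = 80 * 0.3396
ML = 27.17 MU

27.17 MU


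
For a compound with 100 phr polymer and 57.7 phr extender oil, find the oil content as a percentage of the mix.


Oil % = oil / (100 + oil) * 100
= 57.7 / (100 + 57.7) * 100
= 57.7 / 157.7 * 100
= 36.59%

36.59%


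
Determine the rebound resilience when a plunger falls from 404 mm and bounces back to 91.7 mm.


Resilience = h_rebound / h_drop * 100
= 91.7 / 404 * 100
= 22.7%

22.7%


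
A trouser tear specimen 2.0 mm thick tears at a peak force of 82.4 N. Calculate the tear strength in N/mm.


Tear strength = force / thickness
= 82.4 / 2.0
= 41.2 N/mm

41.2 N/mm


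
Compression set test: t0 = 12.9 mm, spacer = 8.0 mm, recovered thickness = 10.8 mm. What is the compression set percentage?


CS = (t0 - recovered) / (t0 - ts) * 100
= (12.9 - 10.8) / (12.9 - 8.0) * 100
= 2.1 / 4.9 * 100
= 42.9%

42.9%


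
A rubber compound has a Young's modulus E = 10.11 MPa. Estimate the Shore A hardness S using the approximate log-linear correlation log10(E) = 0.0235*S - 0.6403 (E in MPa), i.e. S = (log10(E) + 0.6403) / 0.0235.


log10(E) = 0.0235*S - 0.6403  =>  S = (log10(E) + 0.6403) / 0.0235
log10(10.11) = 1.004751
S = (1.004751 + 0.6403) / 0.0235 = 1.645051 / 0.0235
S = 70.0

Shore A = 70.0


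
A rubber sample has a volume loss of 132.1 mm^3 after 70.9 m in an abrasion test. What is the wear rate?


Rate = volume_loss / distance
= 132.1 / 70.9
= 1.863 mm^3/m

1.863 mm^3/m


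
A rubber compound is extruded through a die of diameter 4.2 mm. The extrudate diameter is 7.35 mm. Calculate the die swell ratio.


Die swell ratio = D_extrudate / D_die
= 7.35 / 4.2
= 1.75

Die swell = 1.75


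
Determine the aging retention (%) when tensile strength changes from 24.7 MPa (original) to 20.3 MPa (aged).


Retention = aged / original * 100
= 20.3 / 24.7 * 100
= 82.2%

82.2%


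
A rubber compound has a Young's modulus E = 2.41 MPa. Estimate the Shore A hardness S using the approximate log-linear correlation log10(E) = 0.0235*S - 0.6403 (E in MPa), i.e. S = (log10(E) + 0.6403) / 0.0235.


log10(E) = 0.0235*S - 0.6403  =>  S = (log10(E) + 0.6403) / 0.0235
log10(2.41) = 0.382017
S = (0.382017 + 0.6403) / 0.0235 = 1.022317 / 0.0235
S = 43.5

Shore A = 43.5


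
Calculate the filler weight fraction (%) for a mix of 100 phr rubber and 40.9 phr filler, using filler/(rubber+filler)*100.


Filler % = filler / (rubber + filler) * 100
= 40.9 / (100 + 40.9) * 100
= 40.9 / 140.9 * 100
= 29.03%

29.03%


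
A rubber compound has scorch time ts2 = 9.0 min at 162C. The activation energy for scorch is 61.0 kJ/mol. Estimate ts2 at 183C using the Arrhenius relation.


Convert temperatures: T1 = 162 + 273.15 = 435.15 K, T2 = 183 + 273.15 = 456.15 K
ts2_new = 9.0 * exp(61000 / 8.314 * (1/456.15 - 1/435.15))
1/T2 - 1/T1 = -1.0580e-04
ts2_new = 4.14 min

4.14 min


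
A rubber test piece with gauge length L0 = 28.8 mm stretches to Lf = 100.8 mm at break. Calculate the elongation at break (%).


Elongation = (Lf - L0) / L0 * 100
= (100.8 - 28.8) / 28.8 * 100
= 72.0 / 28.8 * 100
= 250.0%

250.0%


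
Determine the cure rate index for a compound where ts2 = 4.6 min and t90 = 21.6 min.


CRI = 100 / (t90 - ts2)
= 100 / (21.6 - 4.6)
= 100 / 17.0
= 5.88 min^-1

5.88 min^-1


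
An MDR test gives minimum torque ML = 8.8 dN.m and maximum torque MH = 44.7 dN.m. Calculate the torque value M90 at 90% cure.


M90 = ML + 0.9 * (MH - ML)
M90 = 8.8 + 0.9 * (44.7 - 8.8)
M90 = 8.8 + 0.9 * 35.9
M90 = 41.11 dN.m

41.11 dN.m


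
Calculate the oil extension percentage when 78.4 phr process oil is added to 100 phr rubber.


Oil % = oil / (100 + oil) * 100
= 78.4 / (100 + 78.4) * 100
= 78.4 / 178.4 * 100
= 43.95%

43.95%


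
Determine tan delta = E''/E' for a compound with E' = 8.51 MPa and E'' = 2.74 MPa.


tan delta = E'' / E'
= 2.74 / 8.51
= 0.322

tan delta = 0.322


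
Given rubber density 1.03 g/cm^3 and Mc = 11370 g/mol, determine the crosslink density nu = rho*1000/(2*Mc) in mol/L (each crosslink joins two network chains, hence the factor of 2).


nu = rho * 1000 / (2 * Mc)
nu = 1.03 * 1000 / (2 * 11370)
nu = 1030.0 / 22740
nu = 0.0453 mol/L

0.0453 mol/L


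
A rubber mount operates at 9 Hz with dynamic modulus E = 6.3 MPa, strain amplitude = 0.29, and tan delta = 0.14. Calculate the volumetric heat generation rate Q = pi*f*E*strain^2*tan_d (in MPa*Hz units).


Q = pi * f * E * strain^2 * tan_d
= pi * 9 * 6.3 * 0.29^2 * 0.14
= pi * 9 * 6.3 * 0.0841 * 0.14
= 2.0973

Q = 2.0973


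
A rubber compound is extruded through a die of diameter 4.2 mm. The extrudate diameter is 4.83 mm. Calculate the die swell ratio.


Die swell ratio = D_extrudate / D_die
= 4.83 / 4.2
= 1.15

Die swell = 1.15


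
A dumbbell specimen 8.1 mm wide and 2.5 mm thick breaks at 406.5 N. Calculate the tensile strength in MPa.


Area = width * thickness = 8.1 * 2.5 = 20.25 mm^2
TS = force / area = 406.5 / 20.25 = 20.07 MPa

20.07 MPa


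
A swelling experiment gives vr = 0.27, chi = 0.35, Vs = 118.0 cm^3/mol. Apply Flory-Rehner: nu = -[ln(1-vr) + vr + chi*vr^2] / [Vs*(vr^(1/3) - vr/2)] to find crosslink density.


ln(1 - vr) = ln(1 - 0.27) = -0.3147
Numerator = -((-0.3147) + 0.27 + 0.35 * 0.27^2) = 0.0192
Denominator = 118.0 * (0.27^(1/3) - 0.27/2) = 60.3370
nu = 0.0192 / 60.3370 = 3.1814e-04 mol/cm^3

3.1814e-04 mol/cm^3


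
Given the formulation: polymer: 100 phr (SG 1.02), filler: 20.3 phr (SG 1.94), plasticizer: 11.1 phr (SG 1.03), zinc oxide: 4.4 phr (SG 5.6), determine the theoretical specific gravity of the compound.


Sum of weights = 135.8
Volume contributions:
  polymer: 100/1.02 = 98.0392
  filler: 20.3/1.94 = 10.4639
  plasticizer: 11.1/1.03 = 10.7767
  zinc oxide: 4.4/5.6 = 0.7857
Sum of volumes = 120.0655
SG = 135.8 / 120.0655 = 1.131

SG = 1.131


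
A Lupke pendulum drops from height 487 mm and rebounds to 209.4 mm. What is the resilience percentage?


Resilience = h_rebound / h_drop * 100
= 209.4 / 487 * 100
= 43.0%

43.0%


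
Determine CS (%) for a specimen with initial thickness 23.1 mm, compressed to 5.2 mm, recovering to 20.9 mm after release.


CS = (t0 - recovered) / (t0 - ts) * 100
= (23.1 - 20.9) / (23.1 - 5.2) * 100
= 2.2 / 17.9 * 100
= 12.3%

12.3%


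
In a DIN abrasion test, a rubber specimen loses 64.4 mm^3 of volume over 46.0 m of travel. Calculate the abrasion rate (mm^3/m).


Rate = volume_loss / distance
= 64.4 / 46.0
= 1.4 mm^3/m

1.4 mm^3/m


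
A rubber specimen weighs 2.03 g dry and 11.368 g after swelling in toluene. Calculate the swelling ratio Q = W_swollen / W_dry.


Q = W_swollen / W_dry
Q = 11.368 / 2.03
Q = 5.6

Q = 5.6


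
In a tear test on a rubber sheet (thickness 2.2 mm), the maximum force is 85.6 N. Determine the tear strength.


Tear strength = force / thickness
= 85.6 / 2.2
= 38.91 N/mm

38.91 N/mm


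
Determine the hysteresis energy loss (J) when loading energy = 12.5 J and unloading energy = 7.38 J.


Hysteresis loss = loading - unloading
= 12.5 - 7.38
= 5.12 J

5.12 J


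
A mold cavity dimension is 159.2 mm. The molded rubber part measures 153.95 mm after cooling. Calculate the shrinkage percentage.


Shrinkage = (mold - part) / mold * 100
= (159.2 - 153.95) / 159.2 * 100
= 5.25 / 159.2 * 100
= 3.3%

3.3%


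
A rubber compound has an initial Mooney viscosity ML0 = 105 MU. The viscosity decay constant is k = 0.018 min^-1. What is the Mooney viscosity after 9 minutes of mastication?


ML = ML0 * exp(-k * t)
ML = 105 * exp(-0.018 * 9)
ML = 105 * 0.8504
ML = 89.3 MU

89.3 MU


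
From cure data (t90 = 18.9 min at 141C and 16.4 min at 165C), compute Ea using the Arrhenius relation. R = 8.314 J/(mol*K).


T1 = 414.15 K, T2 = 438.15 K
1/T1 - 1/T2 = 1.3226e-04
ln(t1/t2) = ln(18.9/16.4) = 0.1419
Ea = 8.314 * 0.1419 / 1.3226e-04 = 8918.7140 J/mol
Ea = 8.92 kJ/mol

8.92 kJ/mol


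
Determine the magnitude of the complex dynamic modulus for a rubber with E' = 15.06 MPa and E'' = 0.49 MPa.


|E*| = sqrt(E'^2 + E''^2)
= sqrt(15.06^2 + 0.49^2)
= sqrt(226.8036 + 0.2401)
= 15.068 MPa

15.068 MPa


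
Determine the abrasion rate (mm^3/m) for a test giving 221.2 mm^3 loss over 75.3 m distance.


Rate = volume_loss / distance
= 221.2 / 75.3
= 2.938 mm^3/m

2.938 mm^3/m


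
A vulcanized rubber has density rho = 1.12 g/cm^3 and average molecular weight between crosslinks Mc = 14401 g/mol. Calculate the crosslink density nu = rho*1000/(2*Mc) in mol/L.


nu = rho * 1000 / (2 * Mc)
nu = 1.12 * 1000 / (2 * 14401)
nu = 1120.0 / 28802
nu = 0.0389 mol/L

0.0389 mol/L


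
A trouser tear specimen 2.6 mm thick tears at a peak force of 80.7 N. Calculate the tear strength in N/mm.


Tear strength = force / thickness
= 80.7 / 2.6
= 31.04 N/mm

31.04 N/mm


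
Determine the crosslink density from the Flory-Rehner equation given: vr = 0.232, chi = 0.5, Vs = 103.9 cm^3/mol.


ln(1 - vr) = ln(1 - 0.232) = -0.2640
Numerator = -((-0.2640) + 0.232 + 0.5 * 0.232^2) = 0.0051
Denominator = 103.9 * (0.232^(1/3) - 0.232/2) = 51.7903
nu = 0.0051 / 51.7903 = 9.7577e-05 mol/cm^3

9.7577e-05 mol/cm^3


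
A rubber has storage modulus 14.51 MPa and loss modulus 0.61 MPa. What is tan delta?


tan delta = E'' / E'
= 0.61 / 14.51
= 0.042

tan delta = 0.042


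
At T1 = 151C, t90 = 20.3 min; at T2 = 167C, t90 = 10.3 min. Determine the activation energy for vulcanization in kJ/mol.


T1 = 424.15 K, T2 = 440.15 K
1/T1 - 1/T2 = 8.5704e-05
ln(t1/t2) = ln(20.3/10.3) = 0.6785
Ea = 8.314 * 0.6785 / 8.5704e-05 = 65818.0997 J/mol
Ea = 65.82 kJ/mol

65.82 kJ/mol


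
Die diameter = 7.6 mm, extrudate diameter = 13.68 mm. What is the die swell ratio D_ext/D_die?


Die swell ratio = D_extrudate / D_die
= 13.68 / 7.6
= 1.8

Die swell = 1.8


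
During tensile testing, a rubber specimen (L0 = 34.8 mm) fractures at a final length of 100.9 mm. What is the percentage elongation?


Elongation = (Lf - L0) / L0 * 100
= (100.9 - 34.8) / 34.8 * 100
= 66.1 / 34.8 * 100
= 189.9%

189.9%


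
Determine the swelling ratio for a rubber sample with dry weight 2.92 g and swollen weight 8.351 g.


Q = W_swollen / W_dry
Q = 8.351 / 2.92
Q = 2.86

Q = 2.86


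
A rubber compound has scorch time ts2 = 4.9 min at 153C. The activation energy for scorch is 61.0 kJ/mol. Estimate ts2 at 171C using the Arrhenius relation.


Convert temperatures: T1 = 153 + 273.15 = 426.15 K, T2 = 171 + 273.15 = 444.15 K
ts2_new = 4.9 * exp(61000 / 8.314 * (1/444.15 - 1/426.15))
1/T2 - 1/T1 = -9.5100e-05
ts2_new = 2.44 min

2.44 min


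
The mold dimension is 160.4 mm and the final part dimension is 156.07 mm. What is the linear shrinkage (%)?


Shrinkage = (mold - part) / mold * 100
= (160.4 - 156.07) / 160.4 * 100
= 4.33 / 160.4 * 100
= 2.7%

2.7%


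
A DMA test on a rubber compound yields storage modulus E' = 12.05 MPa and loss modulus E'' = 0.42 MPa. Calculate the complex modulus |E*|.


|E*| = sqrt(E'^2 + E''^2)
= sqrt(12.05^2 + 0.42^2)
= sqrt(145.2025 + 0.1764)
= 12.057 MPa

12.057 MPa


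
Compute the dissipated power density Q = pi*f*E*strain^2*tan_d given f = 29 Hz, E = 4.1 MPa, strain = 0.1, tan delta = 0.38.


Q = pi * f * E * strain^2 * tan_d
= pi * 29 * 4.1 * 0.1^2 * 0.38
= pi * 29 * 4.1 * 0.0100 * 0.38
= 1.4194

Q = 1.4194


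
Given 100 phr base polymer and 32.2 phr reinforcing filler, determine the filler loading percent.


Filler % = filler / (rubber + filler) * 100
= 32.2 / (100 + 32.2) * 100
= 32.2 / 132.2 * 100
= 24.36%

24.36%


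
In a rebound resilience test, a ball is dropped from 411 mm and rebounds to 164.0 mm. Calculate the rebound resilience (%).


Resilience = h_rebound / h_drop * 100
= 164.0 / 411 * 100
= 39.9%

39.9%


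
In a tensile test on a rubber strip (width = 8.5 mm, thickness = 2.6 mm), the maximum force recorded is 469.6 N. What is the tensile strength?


Area = width * thickness = 8.5 * 2.6 = 22.1 mm^2
TS = force / area = 469.6 / 22.1 = 21.25 MPa

21.25 MPa


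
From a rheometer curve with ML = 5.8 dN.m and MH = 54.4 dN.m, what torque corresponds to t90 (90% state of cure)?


M90 = ML + 0.9 * (MH - ML)
M90 = 5.8 + 0.9 * (54.4 - 5.8)
M90 = 5.8 + 0.9 * 48.6
M90 = 49.54 dN.m

49.54 dN.m


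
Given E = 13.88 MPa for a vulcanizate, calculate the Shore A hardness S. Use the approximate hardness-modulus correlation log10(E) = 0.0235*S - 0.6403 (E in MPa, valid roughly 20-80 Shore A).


log10(E) = 0.0235*S - 0.6403  =>  S = (log10(E) + 0.6403) / 0.0235
log10(13.88) = 1.142389
S = (1.142389 + 0.6403) / 0.0235 = 1.782689 / 0.0235
S = 75.9

Shore A = 75.9


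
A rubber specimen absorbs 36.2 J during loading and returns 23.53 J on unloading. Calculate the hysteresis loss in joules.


Hysteresis loss = loading - unloading
= 36.2 - 23.53
= 12.67 J

12.67 J


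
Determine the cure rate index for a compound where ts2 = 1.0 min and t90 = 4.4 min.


CRI = 100 / (t90 - ts2)
= 100 / (4.4 - 1.0)
= 100 / 3.4
= 29.41 min^-1

29.41 min^-1


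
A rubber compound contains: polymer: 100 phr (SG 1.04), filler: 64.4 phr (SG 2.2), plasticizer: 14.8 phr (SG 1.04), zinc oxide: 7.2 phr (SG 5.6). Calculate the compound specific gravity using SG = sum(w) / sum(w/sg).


Sum of weights = 186.4
Volume contributions:
  polymer: 100/1.04 = 96.1538
  filler: 64.4/2.2 = 29.2727
  plasticizer: 14.8/1.04 = 14.2308
  zinc oxide: 7.2/5.6 = 1.2857
Sum of volumes = 140.9431
SG = 186.4 / 140.9431 = 1.323

SG = 1.323


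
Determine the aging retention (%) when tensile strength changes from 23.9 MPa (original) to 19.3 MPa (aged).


Retention = aged / original * 100
= 19.3 / 23.9 * 100
= 80.8%

80.8%


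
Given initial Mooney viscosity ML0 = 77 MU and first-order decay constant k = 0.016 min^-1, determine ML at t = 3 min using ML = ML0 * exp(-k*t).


ML = ML0 * exp(-k * t)
ML = 77 * exp(-0.016 * 3)
ML = 77 * 0.9531
ML = 73.39 MU

73.39 MU


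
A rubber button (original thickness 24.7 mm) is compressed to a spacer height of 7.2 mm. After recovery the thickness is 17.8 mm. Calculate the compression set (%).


CS = (t0 - recovered) / (t0 - ts) * 100
= (24.7 - 17.8) / (24.7 - 7.2) * 100
= 6.9 / 17.5 * 100
= 39.4%

39.4%


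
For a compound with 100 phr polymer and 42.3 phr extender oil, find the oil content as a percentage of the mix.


Oil % = oil / (100 + oil) * 100
= 42.3 / (100 + 42.3) * 100
= 42.3 / 142.3 * 100
= 29.73%

29.73%


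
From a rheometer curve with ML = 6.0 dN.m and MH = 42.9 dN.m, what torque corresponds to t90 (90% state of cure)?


M90 = ML + 0.9 * (MH - ML)
M90 = 6.0 + 0.9 * (42.9 - 6.0)
M90 = 6.0 + 0.9 * 36.9
M90 = 39.21 dN.m

39.21 dN.m


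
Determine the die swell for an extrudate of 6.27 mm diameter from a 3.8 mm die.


Die swell ratio = D_extrudate / D_die
= 6.27 / 3.8
= 1.65

Die swell = 1.65


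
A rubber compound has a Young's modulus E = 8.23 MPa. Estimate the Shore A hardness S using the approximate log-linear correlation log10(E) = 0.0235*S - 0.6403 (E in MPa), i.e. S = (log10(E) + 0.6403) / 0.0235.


log10(E) = 0.0235*S - 0.6403  =>  S = (log10(E) + 0.6403) / 0.0235
log10(8.23) = 0.915400
S = (0.915400 + 0.6403) / 0.0235 = 1.555700 / 0.0235
S = 66.2

Shore A = 66.2


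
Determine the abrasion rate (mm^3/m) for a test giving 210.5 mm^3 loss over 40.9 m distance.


Rate = volume_loss / distance
= 210.5 / 40.9
= 5.147 mm^3/m

5.147 mm^3/m


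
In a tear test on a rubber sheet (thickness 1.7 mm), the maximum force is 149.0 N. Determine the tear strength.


Tear strength = force / thickness
= 149.0 / 1.7
= 87.65 N/mm

87.65 N/mm


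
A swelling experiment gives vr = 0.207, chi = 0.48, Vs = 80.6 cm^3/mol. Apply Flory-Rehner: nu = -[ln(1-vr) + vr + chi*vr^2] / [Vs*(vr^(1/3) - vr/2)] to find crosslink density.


ln(1 - vr) = ln(1 - 0.207) = -0.2319
Numerator = -((-0.2319) + 0.207 + 0.48 * 0.207^2) = 0.0044
Denominator = 80.6 * (0.207^(1/3) - 0.207/2) = 39.3367
nu = 0.0044 / 39.3367 = 1.1095e-04 mol/cm^3

1.1095e-04 mol/cm^3


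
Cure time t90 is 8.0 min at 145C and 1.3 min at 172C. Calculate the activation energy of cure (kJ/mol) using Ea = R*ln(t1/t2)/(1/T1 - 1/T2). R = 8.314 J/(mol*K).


T1 = 418.15 K, T2 = 445.15 K
1/T1 - 1/T2 = 1.4505e-04
ln(t1/t2) = ln(8.0/1.3) = 1.8171
Ea = 8.314 * 1.8171 / 1.4505e-04 = 104149.7261 J/mol
Ea = 104.15 kJ/mol

104.15 kJ/mol


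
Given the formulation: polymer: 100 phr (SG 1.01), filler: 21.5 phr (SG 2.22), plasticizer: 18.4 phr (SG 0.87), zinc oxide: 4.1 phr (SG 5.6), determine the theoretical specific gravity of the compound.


Sum of weights = 144.0
Volume contributions:
  polymer: 100/1.01 = 99.0099
  filler: 21.5/2.22 = 9.6847
  plasticizer: 18.4/0.87 = 21.1494
  zinc oxide: 4.1/5.6 = 0.7321
Sum of volumes = 130.5762
SG = 144.0 / 130.5762 = 1.103

SG = 1.103


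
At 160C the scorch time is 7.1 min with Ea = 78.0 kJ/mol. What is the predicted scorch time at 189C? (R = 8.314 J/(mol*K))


Convert temperatures: T1 = 160 + 273.15 = 433.15 K, T2 = 189 + 273.15 = 462.15 K
ts2_new = 7.1 * exp(78000 / 8.314 * (1/462.15 - 1/433.15))
1/T2 - 1/T1 = -1.4487e-04
ts2_new = 1.82 min

1.82 min


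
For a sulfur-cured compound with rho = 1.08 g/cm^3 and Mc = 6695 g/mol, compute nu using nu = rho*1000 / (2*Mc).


nu = rho * 1000 / (2 * Mc)
nu = 1.08 * 1000 / (2 * 6695)
nu = 1080.0 / 13390
nu = 0.0807 mol/L

0.0807 mol/L


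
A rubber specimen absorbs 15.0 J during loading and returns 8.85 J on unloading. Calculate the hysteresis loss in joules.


Hysteresis loss = loading - unloading
= 15.0 - 8.85
= 6.15 J

6.15 J


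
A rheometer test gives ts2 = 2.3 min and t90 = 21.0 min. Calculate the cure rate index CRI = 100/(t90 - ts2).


CRI = 100 / (t90 - ts2)
= 100 / (21.0 - 2.3)
= 100 / 18.7
= 5.35 min^-1

5.35 min^-1


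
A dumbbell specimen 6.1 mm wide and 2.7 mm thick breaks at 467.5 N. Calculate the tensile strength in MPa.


Area = width * thickness = 6.1 * 2.7 = 16.47 mm^2
TS = force / area = 467.5 / 16.47 = 28.38 MPa

28.38 MPa


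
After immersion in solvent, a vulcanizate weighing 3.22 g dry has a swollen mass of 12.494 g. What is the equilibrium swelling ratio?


Q = W_swollen / W_dry
Q = 12.494 / 3.22
Q = 3.88

Q = 3.88


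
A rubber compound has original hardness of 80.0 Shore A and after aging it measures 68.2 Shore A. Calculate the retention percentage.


Retention = aged / original * 100
= 68.2 / 80.0 * 100
= 85.2%

85.2%


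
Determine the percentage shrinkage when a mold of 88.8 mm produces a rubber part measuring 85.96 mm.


Shrinkage = (mold - part) / mold * 100
= (88.8 - 85.96) / 88.8 * 100
= 2.84 / 88.8 * 100
= 3.2%

3.2%


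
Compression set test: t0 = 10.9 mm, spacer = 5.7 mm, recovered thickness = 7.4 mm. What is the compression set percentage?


CS = (t0 - recovered) / (t0 - ts) * 100
= (10.9 - 7.4) / (10.9 - 5.7) * 100
= 3.5 / 5.2 * 100
= 67.3%

67.3%


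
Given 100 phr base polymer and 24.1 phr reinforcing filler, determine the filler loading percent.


Filler % = filler / (rubber + filler) * 100
= 24.1 / (100 + 24.1) * 100
= 24.1 / 124.1 * 100
= 19.42%

19.42%


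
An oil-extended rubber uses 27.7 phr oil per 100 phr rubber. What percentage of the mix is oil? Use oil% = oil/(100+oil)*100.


Oil % = oil / (100 + oil) * 100
= 27.7 / (100 + 27.7) * 100
= 27.7 / 127.7 * 100
= 21.69%

21.69%


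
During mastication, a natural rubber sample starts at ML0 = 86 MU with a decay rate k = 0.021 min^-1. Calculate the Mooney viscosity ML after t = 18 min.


ML = ML0 * exp(-k * t)
ML = 86 * exp(-0.021 * 18)
ML = 86 * 0.6852
ML = 58.93 MU

58.93 MU


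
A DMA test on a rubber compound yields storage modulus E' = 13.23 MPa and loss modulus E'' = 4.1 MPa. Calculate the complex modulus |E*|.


|E*| = sqrt(E'^2 + E''^2)
= sqrt(13.23^2 + 4.1^2)
= sqrt(175.0329 + 16.8100)
= 13.851 MPa

13.851 MPa


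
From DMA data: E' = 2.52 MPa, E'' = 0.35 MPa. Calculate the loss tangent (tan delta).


tan delta = E'' / E'
= 0.35 / 2.52
= 0.1389

tan delta = 0.1389


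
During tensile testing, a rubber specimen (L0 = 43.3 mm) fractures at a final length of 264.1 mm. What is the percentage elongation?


Elongation = (Lf - L0) / L0 * 100
= (264.1 - 43.3) / 43.3 * 100
= 220.8 / 43.3 * 100
= 509.9%

509.9%


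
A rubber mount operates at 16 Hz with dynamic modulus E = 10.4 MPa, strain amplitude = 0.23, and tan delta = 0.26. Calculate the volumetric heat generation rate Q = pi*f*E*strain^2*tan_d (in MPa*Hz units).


Q = pi * f * E * strain^2 * tan_d
= pi * 16 * 10.4 * 0.23^2 * 0.26
= pi * 16 * 10.4 * 0.0529 * 0.26
= 7.1901

Q = 7.1901


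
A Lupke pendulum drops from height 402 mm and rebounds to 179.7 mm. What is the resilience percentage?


Resilience = h_rebound / h_drop * 100
= 179.7 / 402 * 100
= 44.7%

44.7%


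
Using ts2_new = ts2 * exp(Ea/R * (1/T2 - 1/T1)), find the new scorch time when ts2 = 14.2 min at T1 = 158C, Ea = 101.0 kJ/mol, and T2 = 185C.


Convert temperatures: T1 = 158 + 273.15 = 431.15 K, T2 = 185 + 273.15 = 458.15 K
ts2_new = 14.2 * exp(101000 / 8.314 * (1/458.15 - 1/431.15))
1/T2 - 1/T1 = -1.3669e-04
ts2_new = 2.7 min

2.7 min


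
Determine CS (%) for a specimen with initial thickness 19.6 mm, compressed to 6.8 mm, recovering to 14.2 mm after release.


CS = (t0 - recovered) / (t0 - ts) * 100
= (19.6 - 14.2) / (19.6 - 6.8) * 100
= 5.4 / 12.8 * 100
= 42.2%

42.2%


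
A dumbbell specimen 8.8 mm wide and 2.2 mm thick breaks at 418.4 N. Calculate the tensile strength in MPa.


Area = width * thickness = 8.8 * 2.2 = 19.36 mm^2
TS = force / area = 418.4 / 19.36 = 21.61 MPa

21.61 MPa


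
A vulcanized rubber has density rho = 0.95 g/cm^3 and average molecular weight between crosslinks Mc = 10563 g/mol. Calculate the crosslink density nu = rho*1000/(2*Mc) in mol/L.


nu = rho * 1000 / (2 * Mc)
nu = 0.95 * 1000 / (2 * 10563)
nu = 950.0 / 21126
nu = 0.0450 mol/L

0.0450 mol/L


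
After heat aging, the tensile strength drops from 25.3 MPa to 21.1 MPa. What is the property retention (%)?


Retention = aged / original * 100
= 21.1 / 25.3 * 100
= 83.4%

83.4%


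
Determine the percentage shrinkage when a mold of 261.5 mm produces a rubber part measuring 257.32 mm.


Shrinkage = (mold - part) / mold * 100
= (261.5 - 257.32) / 261.5 * 100
= 4.18 / 261.5 * 100
= 1.6%

1.6%


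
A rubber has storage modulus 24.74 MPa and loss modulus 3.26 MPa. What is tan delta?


tan delta = E'' / E'
= 3.26 / 24.74
= 0.1318

tan delta = 0.1318


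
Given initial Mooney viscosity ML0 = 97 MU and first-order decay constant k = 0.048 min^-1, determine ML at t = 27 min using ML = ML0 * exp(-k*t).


ML = ML0 * exp(-k * t)
ML = 97 * exp(-0.048 * 27)
ML = 97 * 0.2736
ML = 26.54 MU

26.54 MU


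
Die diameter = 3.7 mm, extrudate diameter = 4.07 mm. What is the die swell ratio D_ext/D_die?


Die swell ratio = D_extrudate / D_die
= 4.07 / 3.7
= 1.1

Die swell = 1.1


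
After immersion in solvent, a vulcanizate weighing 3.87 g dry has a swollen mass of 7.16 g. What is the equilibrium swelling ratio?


Q = W_swollen / W_dry
Q = 7.16 / 3.87
Q = 1.85

Q = 1.85


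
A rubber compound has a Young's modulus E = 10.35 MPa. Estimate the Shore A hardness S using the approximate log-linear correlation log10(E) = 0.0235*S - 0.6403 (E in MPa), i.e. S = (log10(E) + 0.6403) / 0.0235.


log10(E) = 0.0235*S - 0.6403  =>  S = (log10(E) + 0.6403) / 0.0235
log10(10.35) = 1.014940
S = (1.014940 + 0.6403) / 0.0235 = 1.655240 / 0.0235
S = 70.4

Shore A = 70.4
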